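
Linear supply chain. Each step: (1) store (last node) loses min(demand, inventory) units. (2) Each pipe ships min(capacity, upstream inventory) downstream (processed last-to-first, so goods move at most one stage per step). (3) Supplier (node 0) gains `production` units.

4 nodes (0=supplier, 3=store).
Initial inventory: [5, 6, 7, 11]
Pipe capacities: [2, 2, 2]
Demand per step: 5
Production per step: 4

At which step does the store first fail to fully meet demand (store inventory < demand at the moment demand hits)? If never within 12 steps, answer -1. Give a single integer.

Step 1: demand=5,sold=5 ship[2->3]=2 ship[1->2]=2 ship[0->1]=2 prod=4 -> [7 6 7 8]
Step 2: demand=5,sold=5 ship[2->3]=2 ship[1->2]=2 ship[0->1]=2 prod=4 -> [9 6 7 5]
Step 3: demand=5,sold=5 ship[2->3]=2 ship[1->2]=2 ship[0->1]=2 prod=4 -> [11 6 7 2]
Step 4: demand=5,sold=2 ship[2->3]=2 ship[1->2]=2 ship[0->1]=2 prod=4 -> [13 6 7 2]
Step 5: demand=5,sold=2 ship[2->3]=2 ship[1->2]=2 ship[0->1]=2 prod=4 -> [15 6 7 2]
Step 6: demand=5,sold=2 ship[2->3]=2 ship[1->2]=2 ship[0->1]=2 prod=4 -> [17 6 7 2]
Step 7: demand=5,sold=2 ship[2->3]=2 ship[1->2]=2 ship[0->1]=2 prod=4 -> [19 6 7 2]
Step 8: demand=5,sold=2 ship[2->3]=2 ship[1->2]=2 ship[0->1]=2 prod=4 -> [21 6 7 2]
Step 9: demand=5,sold=2 ship[2->3]=2 ship[1->2]=2 ship[0->1]=2 prod=4 -> [23 6 7 2]
Step 10: demand=5,sold=2 ship[2->3]=2 ship[1->2]=2 ship[0->1]=2 prod=4 -> [25 6 7 2]
Step 11: demand=5,sold=2 ship[2->3]=2 ship[1->2]=2 ship[0->1]=2 prod=4 -> [27 6 7 2]
Step 12: demand=5,sold=2 ship[2->3]=2 ship[1->2]=2 ship[0->1]=2 prod=4 -> [29 6 7 2]
First stockout at step 4

4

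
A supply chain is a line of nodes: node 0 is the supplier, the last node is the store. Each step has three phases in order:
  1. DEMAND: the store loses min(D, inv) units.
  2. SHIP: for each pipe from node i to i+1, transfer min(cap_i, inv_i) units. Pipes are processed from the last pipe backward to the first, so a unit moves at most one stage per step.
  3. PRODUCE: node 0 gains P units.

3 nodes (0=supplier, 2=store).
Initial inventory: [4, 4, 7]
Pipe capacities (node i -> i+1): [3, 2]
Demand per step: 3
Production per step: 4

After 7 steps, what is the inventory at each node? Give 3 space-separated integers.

Step 1: demand=3,sold=3 ship[1->2]=2 ship[0->1]=3 prod=4 -> inv=[5 5 6]
Step 2: demand=3,sold=3 ship[1->2]=2 ship[0->1]=3 prod=4 -> inv=[6 6 5]
Step 3: demand=3,sold=3 ship[1->2]=2 ship[0->1]=3 prod=4 -> inv=[7 7 4]
Step 4: demand=3,sold=3 ship[1->2]=2 ship[0->1]=3 prod=4 -> inv=[8 8 3]
Step 5: demand=3,sold=3 ship[1->2]=2 ship[0->1]=3 prod=4 -> inv=[9 9 2]
Step 6: demand=3,sold=2 ship[1->2]=2 ship[0->1]=3 prod=4 -> inv=[10 10 2]
Step 7: demand=3,sold=2 ship[1->2]=2 ship[0->1]=3 prod=4 -> inv=[11 11 2]

11 11 2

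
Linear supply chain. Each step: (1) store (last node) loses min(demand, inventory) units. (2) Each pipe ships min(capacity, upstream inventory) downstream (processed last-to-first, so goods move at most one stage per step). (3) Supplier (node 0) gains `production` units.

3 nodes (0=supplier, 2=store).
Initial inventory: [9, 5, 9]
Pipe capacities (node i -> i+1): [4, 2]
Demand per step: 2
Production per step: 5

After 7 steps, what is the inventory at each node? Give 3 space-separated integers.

Step 1: demand=2,sold=2 ship[1->2]=2 ship[0->1]=4 prod=5 -> inv=[10 7 9]
Step 2: demand=2,sold=2 ship[1->2]=2 ship[0->1]=4 prod=5 -> inv=[11 9 9]
Step 3: demand=2,sold=2 ship[1->2]=2 ship[0->1]=4 prod=5 -> inv=[12 11 9]
Step 4: demand=2,sold=2 ship[1->2]=2 ship[0->1]=4 prod=5 -> inv=[13 13 9]
Step 5: demand=2,sold=2 ship[1->2]=2 ship[0->1]=4 prod=5 -> inv=[14 15 9]
Step 6: demand=2,sold=2 ship[1->2]=2 ship[0->1]=4 prod=5 -> inv=[15 17 9]
Step 7: demand=2,sold=2 ship[1->2]=2 ship[0->1]=4 prod=5 -> inv=[16 19 9]

16 19 9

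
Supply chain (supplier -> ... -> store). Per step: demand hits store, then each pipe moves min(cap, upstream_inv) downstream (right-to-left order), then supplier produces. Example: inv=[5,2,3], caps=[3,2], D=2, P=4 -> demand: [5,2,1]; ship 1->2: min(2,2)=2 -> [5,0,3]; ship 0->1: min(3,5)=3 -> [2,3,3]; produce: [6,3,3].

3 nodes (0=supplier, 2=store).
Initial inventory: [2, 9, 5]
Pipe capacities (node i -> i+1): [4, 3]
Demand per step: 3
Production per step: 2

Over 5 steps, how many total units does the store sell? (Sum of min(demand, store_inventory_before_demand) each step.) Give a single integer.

Answer: 15

Derivation:
Step 1: sold=3 (running total=3) -> [2 8 5]
Step 2: sold=3 (running total=6) -> [2 7 5]
Step 3: sold=3 (running total=9) -> [2 6 5]
Step 4: sold=3 (running total=12) -> [2 5 5]
Step 5: sold=3 (running total=15) -> [2 4 5]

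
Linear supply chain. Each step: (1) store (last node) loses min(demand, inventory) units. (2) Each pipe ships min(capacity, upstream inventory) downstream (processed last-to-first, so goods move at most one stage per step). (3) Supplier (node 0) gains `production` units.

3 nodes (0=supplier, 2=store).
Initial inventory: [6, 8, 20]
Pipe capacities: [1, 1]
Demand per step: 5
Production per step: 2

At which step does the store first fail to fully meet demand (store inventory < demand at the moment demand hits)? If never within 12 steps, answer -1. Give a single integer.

Step 1: demand=5,sold=5 ship[1->2]=1 ship[0->1]=1 prod=2 -> [7 8 16]
Step 2: demand=5,sold=5 ship[1->2]=1 ship[0->1]=1 prod=2 -> [8 8 12]
Step 3: demand=5,sold=5 ship[1->2]=1 ship[0->1]=1 prod=2 -> [9 8 8]
Step 4: demand=5,sold=5 ship[1->2]=1 ship[0->1]=1 prod=2 -> [10 8 4]
Step 5: demand=5,sold=4 ship[1->2]=1 ship[0->1]=1 prod=2 -> [11 8 1]
Step 6: demand=5,sold=1 ship[1->2]=1 ship[0->1]=1 prod=2 -> [12 8 1]
Step 7: demand=5,sold=1 ship[1->2]=1 ship[0->1]=1 prod=2 -> [13 8 1]
Step 8: demand=5,sold=1 ship[1->2]=1 ship[0->1]=1 prod=2 -> [14 8 1]
Step 9: demand=5,sold=1 ship[1->2]=1 ship[0->1]=1 prod=2 -> [15 8 1]
Step 10: demand=5,sold=1 ship[1->2]=1 ship[0->1]=1 prod=2 -> [16 8 1]
Step 11: demand=5,sold=1 ship[1->2]=1 ship[0->1]=1 prod=2 -> [17 8 1]
Step 12: demand=5,sold=1 ship[1->2]=1 ship[0->1]=1 prod=2 -> [18 8 1]
First stockout at step 5

5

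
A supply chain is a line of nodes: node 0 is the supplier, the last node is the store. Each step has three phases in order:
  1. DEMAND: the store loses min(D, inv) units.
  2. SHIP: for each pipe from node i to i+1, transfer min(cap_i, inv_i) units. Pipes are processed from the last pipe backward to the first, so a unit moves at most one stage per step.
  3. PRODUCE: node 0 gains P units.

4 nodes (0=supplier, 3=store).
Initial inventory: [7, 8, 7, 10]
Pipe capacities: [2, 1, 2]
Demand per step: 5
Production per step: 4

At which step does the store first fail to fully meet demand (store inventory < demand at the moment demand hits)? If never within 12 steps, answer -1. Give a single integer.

Step 1: demand=5,sold=5 ship[2->3]=2 ship[1->2]=1 ship[0->1]=2 prod=4 -> [9 9 6 7]
Step 2: demand=5,sold=5 ship[2->3]=2 ship[1->2]=1 ship[0->1]=2 prod=4 -> [11 10 5 4]
Step 3: demand=5,sold=4 ship[2->3]=2 ship[1->2]=1 ship[0->1]=2 prod=4 -> [13 11 4 2]
Step 4: demand=5,sold=2 ship[2->3]=2 ship[1->2]=1 ship[0->1]=2 prod=4 -> [15 12 3 2]
Step 5: demand=5,sold=2 ship[2->3]=2 ship[1->2]=1 ship[0->1]=2 prod=4 -> [17 13 2 2]
Step 6: demand=5,sold=2 ship[2->3]=2 ship[1->2]=1 ship[0->1]=2 prod=4 -> [19 14 1 2]
Step 7: demand=5,sold=2 ship[2->3]=1 ship[1->2]=1 ship[0->1]=2 prod=4 -> [21 15 1 1]
Step 8: demand=5,sold=1 ship[2->3]=1 ship[1->2]=1 ship[0->1]=2 prod=4 -> [23 16 1 1]
Step 9: demand=5,sold=1 ship[2->3]=1 ship[1->2]=1 ship[0->1]=2 prod=4 -> [25 17 1 1]
Step 10: demand=5,sold=1 ship[2->3]=1 ship[1->2]=1 ship[0->1]=2 prod=4 -> [27 18 1 1]
Step 11: demand=5,sold=1 ship[2->3]=1 ship[1->2]=1 ship[0->1]=2 prod=4 -> [29 19 1 1]
Step 12: demand=5,sold=1 ship[2->3]=1 ship[1->2]=1 ship[0->1]=2 prod=4 -> [31 20 1 1]
First stockout at step 3

3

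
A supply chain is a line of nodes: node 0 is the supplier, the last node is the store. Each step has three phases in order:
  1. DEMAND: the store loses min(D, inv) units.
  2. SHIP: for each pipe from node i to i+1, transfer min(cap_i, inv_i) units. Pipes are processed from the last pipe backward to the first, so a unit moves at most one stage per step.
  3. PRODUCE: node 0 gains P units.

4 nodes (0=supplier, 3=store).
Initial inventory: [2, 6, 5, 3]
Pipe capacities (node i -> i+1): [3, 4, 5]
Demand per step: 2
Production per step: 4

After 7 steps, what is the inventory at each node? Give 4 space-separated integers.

Step 1: demand=2,sold=2 ship[2->3]=5 ship[1->2]=4 ship[0->1]=2 prod=4 -> inv=[4 4 4 6]
Step 2: demand=2,sold=2 ship[2->3]=4 ship[1->2]=4 ship[0->1]=3 prod=4 -> inv=[5 3 4 8]
Step 3: demand=2,sold=2 ship[2->3]=4 ship[1->2]=3 ship[0->1]=3 prod=4 -> inv=[6 3 3 10]
Step 4: demand=2,sold=2 ship[2->3]=3 ship[1->2]=3 ship[0->1]=3 prod=4 -> inv=[7 3 3 11]
Step 5: demand=2,sold=2 ship[2->3]=3 ship[1->2]=3 ship[0->1]=3 prod=4 -> inv=[8 3 3 12]
Step 6: demand=2,sold=2 ship[2->3]=3 ship[1->2]=3 ship[0->1]=3 prod=4 -> inv=[9 3 3 13]
Step 7: demand=2,sold=2 ship[2->3]=3 ship[1->2]=3 ship[0->1]=3 prod=4 -> inv=[10 3 3 14]

10 3 3 14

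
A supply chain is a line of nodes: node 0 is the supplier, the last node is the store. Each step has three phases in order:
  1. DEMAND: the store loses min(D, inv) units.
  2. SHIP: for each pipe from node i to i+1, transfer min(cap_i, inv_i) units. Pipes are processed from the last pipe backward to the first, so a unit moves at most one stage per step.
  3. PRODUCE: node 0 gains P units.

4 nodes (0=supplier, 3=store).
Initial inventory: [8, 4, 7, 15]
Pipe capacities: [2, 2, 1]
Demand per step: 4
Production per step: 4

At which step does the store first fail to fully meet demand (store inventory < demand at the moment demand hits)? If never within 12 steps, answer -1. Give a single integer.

Step 1: demand=4,sold=4 ship[2->3]=1 ship[1->2]=2 ship[0->1]=2 prod=4 -> [10 4 8 12]
Step 2: demand=4,sold=4 ship[2->3]=1 ship[1->2]=2 ship[0->1]=2 prod=4 -> [12 4 9 9]
Step 3: demand=4,sold=4 ship[2->3]=1 ship[1->2]=2 ship[0->1]=2 prod=4 -> [14 4 10 6]
Step 4: demand=4,sold=4 ship[2->3]=1 ship[1->2]=2 ship[0->1]=2 prod=4 -> [16 4 11 3]
Step 5: demand=4,sold=3 ship[2->3]=1 ship[1->2]=2 ship[0->1]=2 prod=4 -> [18 4 12 1]
Step 6: demand=4,sold=1 ship[2->3]=1 ship[1->2]=2 ship[0->1]=2 prod=4 -> [20 4 13 1]
Step 7: demand=4,sold=1 ship[2->3]=1 ship[1->2]=2 ship[0->1]=2 prod=4 -> [22 4 14 1]
Step 8: demand=4,sold=1 ship[2->3]=1 ship[1->2]=2 ship[0->1]=2 prod=4 -> [24 4 15 1]
Step 9: demand=4,sold=1 ship[2->3]=1 ship[1->2]=2 ship[0->1]=2 prod=4 -> [26 4 16 1]
Step 10: demand=4,sold=1 ship[2->3]=1 ship[1->2]=2 ship[0->1]=2 prod=4 -> [28 4 17 1]
Step 11: demand=4,sold=1 ship[2->3]=1 ship[1->2]=2 ship[0->1]=2 prod=4 -> [30 4 18 1]
Step 12: demand=4,sold=1 ship[2->3]=1 ship[1->2]=2 ship[0->1]=2 prod=4 -> [32 4 19 1]
First stockout at step 5

5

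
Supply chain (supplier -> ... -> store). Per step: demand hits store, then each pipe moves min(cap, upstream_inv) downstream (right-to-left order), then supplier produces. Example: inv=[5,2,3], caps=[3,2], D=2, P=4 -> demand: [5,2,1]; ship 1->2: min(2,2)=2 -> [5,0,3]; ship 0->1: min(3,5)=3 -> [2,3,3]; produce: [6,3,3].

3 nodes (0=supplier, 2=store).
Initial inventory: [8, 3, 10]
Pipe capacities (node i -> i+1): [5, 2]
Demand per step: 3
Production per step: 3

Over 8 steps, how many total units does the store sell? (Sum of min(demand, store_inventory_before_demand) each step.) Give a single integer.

Answer: 24

Derivation:
Step 1: sold=3 (running total=3) -> [6 6 9]
Step 2: sold=3 (running total=6) -> [4 9 8]
Step 3: sold=3 (running total=9) -> [3 11 7]
Step 4: sold=3 (running total=12) -> [3 12 6]
Step 5: sold=3 (running total=15) -> [3 13 5]
Step 6: sold=3 (running total=18) -> [3 14 4]
Step 7: sold=3 (running total=21) -> [3 15 3]
Step 8: sold=3 (running total=24) -> [3 16 2]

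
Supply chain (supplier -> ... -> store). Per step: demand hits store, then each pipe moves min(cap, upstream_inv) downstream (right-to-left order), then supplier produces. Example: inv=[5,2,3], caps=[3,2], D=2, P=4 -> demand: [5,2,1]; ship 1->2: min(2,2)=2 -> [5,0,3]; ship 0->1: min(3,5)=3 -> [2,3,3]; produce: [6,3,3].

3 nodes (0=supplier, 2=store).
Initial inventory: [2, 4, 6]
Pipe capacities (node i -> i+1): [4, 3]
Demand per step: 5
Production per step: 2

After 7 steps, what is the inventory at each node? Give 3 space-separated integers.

Step 1: demand=5,sold=5 ship[1->2]=3 ship[0->1]=2 prod=2 -> inv=[2 3 4]
Step 2: demand=5,sold=4 ship[1->2]=3 ship[0->1]=2 prod=2 -> inv=[2 2 3]
Step 3: demand=5,sold=3 ship[1->2]=2 ship[0->1]=2 prod=2 -> inv=[2 2 2]
Step 4: demand=5,sold=2 ship[1->2]=2 ship[0->1]=2 prod=2 -> inv=[2 2 2]
Step 5: demand=5,sold=2 ship[1->2]=2 ship[0->1]=2 prod=2 -> inv=[2 2 2]
Step 6: demand=5,sold=2 ship[1->2]=2 ship[0->1]=2 prod=2 -> inv=[2 2 2]
Step 7: demand=5,sold=2 ship[1->2]=2 ship[0->1]=2 prod=2 -> inv=[2 2 2]

2 2 2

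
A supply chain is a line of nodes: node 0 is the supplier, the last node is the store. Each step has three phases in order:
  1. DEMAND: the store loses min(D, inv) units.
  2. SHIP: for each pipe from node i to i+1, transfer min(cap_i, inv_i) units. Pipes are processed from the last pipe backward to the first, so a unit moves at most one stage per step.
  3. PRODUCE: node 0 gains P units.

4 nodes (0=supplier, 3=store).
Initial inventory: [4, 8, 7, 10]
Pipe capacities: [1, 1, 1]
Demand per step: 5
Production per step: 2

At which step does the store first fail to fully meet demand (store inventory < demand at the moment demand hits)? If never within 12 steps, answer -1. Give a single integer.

Step 1: demand=5,sold=5 ship[2->3]=1 ship[1->2]=1 ship[0->1]=1 prod=2 -> [5 8 7 6]
Step 2: demand=5,sold=5 ship[2->3]=1 ship[1->2]=1 ship[0->1]=1 prod=2 -> [6 8 7 2]
Step 3: demand=5,sold=2 ship[2->3]=1 ship[1->2]=1 ship[0->1]=1 prod=2 -> [7 8 7 1]
Step 4: demand=5,sold=1 ship[2->3]=1 ship[1->2]=1 ship[0->1]=1 prod=2 -> [8 8 7 1]
Step 5: demand=5,sold=1 ship[2->3]=1 ship[1->2]=1 ship[0->1]=1 prod=2 -> [9 8 7 1]
Step 6: demand=5,sold=1 ship[2->3]=1 ship[1->2]=1 ship[0->1]=1 prod=2 -> [10 8 7 1]
Step 7: demand=5,sold=1 ship[2->3]=1 ship[1->2]=1 ship[0->1]=1 prod=2 -> [11 8 7 1]
Step 8: demand=5,sold=1 ship[2->3]=1 ship[1->2]=1 ship[0->1]=1 prod=2 -> [12 8 7 1]
Step 9: demand=5,sold=1 ship[2->3]=1 ship[1->2]=1 ship[0->1]=1 prod=2 -> [13 8 7 1]
Step 10: demand=5,sold=1 ship[2->3]=1 ship[1->2]=1 ship[0->1]=1 prod=2 -> [14 8 7 1]
Step 11: demand=5,sold=1 ship[2->3]=1 ship[1->2]=1 ship[0->1]=1 prod=2 -> [15 8 7 1]
Step 12: demand=5,sold=1 ship[2->3]=1 ship[1->2]=1 ship[0->1]=1 prod=2 -> [16 8 7 1]
First stockout at step 3

3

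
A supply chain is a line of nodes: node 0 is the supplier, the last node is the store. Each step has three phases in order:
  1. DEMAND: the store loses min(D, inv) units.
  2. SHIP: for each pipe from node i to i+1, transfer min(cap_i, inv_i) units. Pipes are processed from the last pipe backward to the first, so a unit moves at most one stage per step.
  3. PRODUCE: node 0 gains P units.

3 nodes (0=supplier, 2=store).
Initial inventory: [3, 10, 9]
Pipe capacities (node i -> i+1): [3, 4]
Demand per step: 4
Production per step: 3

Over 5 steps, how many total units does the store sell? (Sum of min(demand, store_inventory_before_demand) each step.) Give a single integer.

Answer: 20

Derivation:
Step 1: sold=4 (running total=4) -> [3 9 9]
Step 2: sold=4 (running total=8) -> [3 8 9]
Step 3: sold=4 (running total=12) -> [3 7 9]
Step 4: sold=4 (running total=16) -> [3 6 9]
Step 5: sold=4 (running total=20) -> [3 5 9]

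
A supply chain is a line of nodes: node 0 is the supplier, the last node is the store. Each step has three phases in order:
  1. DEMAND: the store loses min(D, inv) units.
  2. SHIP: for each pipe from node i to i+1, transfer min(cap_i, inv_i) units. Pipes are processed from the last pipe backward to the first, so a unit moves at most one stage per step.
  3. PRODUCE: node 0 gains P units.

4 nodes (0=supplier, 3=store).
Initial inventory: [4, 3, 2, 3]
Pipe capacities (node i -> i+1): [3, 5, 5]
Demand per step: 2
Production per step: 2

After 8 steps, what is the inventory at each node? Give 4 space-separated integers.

Step 1: demand=2,sold=2 ship[2->3]=2 ship[1->2]=3 ship[0->1]=3 prod=2 -> inv=[3 3 3 3]
Step 2: demand=2,sold=2 ship[2->3]=3 ship[1->2]=3 ship[0->1]=3 prod=2 -> inv=[2 3 3 4]
Step 3: demand=2,sold=2 ship[2->3]=3 ship[1->2]=3 ship[0->1]=2 prod=2 -> inv=[2 2 3 5]
Step 4: demand=2,sold=2 ship[2->3]=3 ship[1->2]=2 ship[0->1]=2 prod=2 -> inv=[2 2 2 6]
Step 5: demand=2,sold=2 ship[2->3]=2 ship[1->2]=2 ship[0->1]=2 prod=2 -> inv=[2 2 2 6]
Step 6: demand=2,sold=2 ship[2->3]=2 ship[1->2]=2 ship[0->1]=2 prod=2 -> inv=[2 2 2 6]
Step 7: demand=2,sold=2 ship[2->3]=2 ship[1->2]=2 ship[0->1]=2 prod=2 -> inv=[2 2 2 6]
Step 8: demand=2,sold=2 ship[2->3]=2 ship[1->2]=2 ship[0->1]=2 prod=2 -> inv=[2 2 2 6]

2 2 2 6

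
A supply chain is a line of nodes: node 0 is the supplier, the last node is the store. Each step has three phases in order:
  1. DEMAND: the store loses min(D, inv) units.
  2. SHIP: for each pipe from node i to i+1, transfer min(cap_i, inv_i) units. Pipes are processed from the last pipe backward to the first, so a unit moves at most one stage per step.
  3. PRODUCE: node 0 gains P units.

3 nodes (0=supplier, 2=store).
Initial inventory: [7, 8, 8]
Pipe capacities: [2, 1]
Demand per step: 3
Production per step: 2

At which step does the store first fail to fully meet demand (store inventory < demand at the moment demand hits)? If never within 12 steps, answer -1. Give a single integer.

Step 1: demand=3,sold=3 ship[1->2]=1 ship[0->1]=2 prod=2 -> [7 9 6]
Step 2: demand=3,sold=3 ship[1->2]=1 ship[0->1]=2 prod=2 -> [7 10 4]
Step 3: demand=3,sold=3 ship[1->2]=1 ship[0->1]=2 prod=2 -> [7 11 2]
Step 4: demand=3,sold=2 ship[1->2]=1 ship[0->1]=2 prod=2 -> [7 12 1]
Step 5: demand=3,sold=1 ship[1->2]=1 ship[0->1]=2 prod=2 -> [7 13 1]
Step 6: demand=3,sold=1 ship[1->2]=1 ship[0->1]=2 prod=2 -> [7 14 1]
Step 7: demand=3,sold=1 ship[1->2]=1 ship[0->1]=2 prod=2 -> [7 15 1]
Step 8: demand=3,sold=1 ship[1->2]=1 ship[0->1]=2 prod=2 -> [7 16 1]
Step 9: demand=3,sold=1 ship[1->2]=1 ship[0->1]=2 prod=2 -> [7 17 1]
Step 10: demand=3,sold=1 ship[1->2]=1 ship[0->1]=2 prod=2 -> [7 18 1]
Step 11: demand=3,sold=1 ship[1->2]=1 ship[0->1]=2 prod=2 -> [7 19 1]
Step 12: demand=3,sold=1 ship[1->2]=1 ship[0->1]=2 prod=2 -> [7 20 1]
First stockout at step 4

4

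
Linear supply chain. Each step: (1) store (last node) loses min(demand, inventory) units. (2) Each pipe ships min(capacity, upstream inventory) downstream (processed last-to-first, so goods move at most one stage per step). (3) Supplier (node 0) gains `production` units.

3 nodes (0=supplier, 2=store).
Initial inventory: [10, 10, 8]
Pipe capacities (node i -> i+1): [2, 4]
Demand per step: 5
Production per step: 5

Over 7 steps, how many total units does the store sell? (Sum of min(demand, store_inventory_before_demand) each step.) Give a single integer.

Answer: 28

Derivation:
Step 1: sold=5 (running total=5) -> [13 8 7]
Step 2: sold=5 (running total=10) -> [16 6 6]
Step 3: sold=5 (running total=15) -> [19 4 5]
Step 4: sold=5 (running total=20) -> [22 2 4]
Step 5: sold=4 (running total=24) -> [25 2 2]
Step 6: sold=2 (running total=26) -> [28 2 2]
Step 7: sold=2 (running total=28) -> [31 2 2]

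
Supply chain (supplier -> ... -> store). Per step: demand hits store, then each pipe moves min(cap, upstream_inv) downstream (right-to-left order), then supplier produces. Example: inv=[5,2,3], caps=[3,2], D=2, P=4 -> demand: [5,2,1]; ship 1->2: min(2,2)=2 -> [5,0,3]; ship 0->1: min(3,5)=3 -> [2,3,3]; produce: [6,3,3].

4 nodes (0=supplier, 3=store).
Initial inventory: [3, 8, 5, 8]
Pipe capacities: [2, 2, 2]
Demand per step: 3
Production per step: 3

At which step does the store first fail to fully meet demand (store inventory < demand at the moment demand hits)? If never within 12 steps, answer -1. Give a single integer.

Step 1: demand=3,sold=3 ship[2->3]=2 ship[1->2]=2 ship[0->1]=2 prod=3 -> [4 8 5 7]
Step 2: demand=3,sold=3 ship[2->3]=2 ship[1->2]=2 ship[0->1]=2 prod=3 -> [5 8 5 6]
Step 3: demand=3,sold=3 ship[2->3]=2 ship[1->2]=2 ship[0->1]=2 prod=3 -> [6 8 5 5]
Step 4: demand=3,sold=3 ship[2->3]=2 ship[1->2]=2 ship[0->1]=2 prod=3 -> [7 8 5 4]
Step 5: demand=3,sold=3 ship[2->3]=2 ship[1->2]=2 ship[0->1]=2 prod=3 -> [8 8 5 3]
Step 6: demand=3,sold=3 ship[2->3]=2 ship[1->2]=2 ship[0->1]=2 prod=3 -> [9 8 5 2]
Step 7: demand=3,sold=2 ship[2->3]=2 ship[1->2]=2 ship[0->1]=2 prod=3 -> [10 8 5 2]
Step 8: demand=3,sold=2 ship[2->3]=2 ship[1->2]=2 ship[0->1]=2 prod=3 -> [11 8 5 2]
Step 9: demand=3,sold=2 ship[2->3]=2 ship[1->2]=2 ship[0->1]=2 prod=3 -> [12 8 5 2]
Step 10: demand=3,sold=2 ship[2->3]=2 ship[1->2]=2 ship[0->1]=2 prod=3 -> [13 8 5 2]
Step 11: demand=3,sold=2 ship[2->3]=2 ship[1->2]=2 ship[0->1]=2 prod=3 -> [14 8 5 2]
Step 12: demand=3,sold=2 ship[2->3]=2 ship[1->2]=2 ship[0->1]=2 prod=3 -> [15 8 5 2]
First stockout at step 7

7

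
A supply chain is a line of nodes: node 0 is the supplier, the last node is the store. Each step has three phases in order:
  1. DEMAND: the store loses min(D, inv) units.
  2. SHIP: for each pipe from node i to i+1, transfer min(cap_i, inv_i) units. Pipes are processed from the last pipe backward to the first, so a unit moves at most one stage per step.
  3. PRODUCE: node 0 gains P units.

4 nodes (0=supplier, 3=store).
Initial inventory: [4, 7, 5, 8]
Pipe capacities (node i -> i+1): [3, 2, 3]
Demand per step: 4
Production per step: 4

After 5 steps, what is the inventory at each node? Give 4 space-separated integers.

Step 1: demand=4,sold=4 ship[2->3]=3 ship[1->2]=2 ship[0->1]=3 prod=4 -> inv=[5 8 4 7]
Step 2: demand=4,sold=4 ship[2->3]=3 ship[1->2]=2 ship[0->1]=3 prod=4 -> inv=[6 9 3 6]
Step 3: demand=4,sold=4 ship[2->3]=3 ship[1->2]=2 ship[0->1]=3 prod=4 -> inv=[7 10 2 5]
Step 4: demand=4,sold=4 ship[2->3]=2 ship[1->2]=2 ship[0->1]=3 prod=4 -> inv=[8 11 2 3]
Step 5: demand=4,sold=3 ship[2->3]=2 ship[1->2]=2 ship[0->1]=3 prod=4 -> inv=[9 12 2 2]

9 12 2 2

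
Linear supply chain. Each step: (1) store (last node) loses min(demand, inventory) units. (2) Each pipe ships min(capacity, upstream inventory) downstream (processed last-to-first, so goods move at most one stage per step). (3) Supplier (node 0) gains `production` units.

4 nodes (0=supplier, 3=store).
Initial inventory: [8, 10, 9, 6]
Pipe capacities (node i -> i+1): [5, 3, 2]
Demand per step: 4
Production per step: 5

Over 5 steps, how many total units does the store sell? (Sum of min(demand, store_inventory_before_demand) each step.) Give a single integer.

Step 1: sold=4 (running total=4) -> [8 12 10 4]
Step 2: sold=4 (running total=8) -> [8 14 11 2]
Step 3: sold=2 (running total=10) -> [8 16 12 2]
Step 4: sold=2 (running total=12) -> [8 18 13 2]
Step 5: sold=2 (running total=14) -> [8 20 14 2]

Answer: 14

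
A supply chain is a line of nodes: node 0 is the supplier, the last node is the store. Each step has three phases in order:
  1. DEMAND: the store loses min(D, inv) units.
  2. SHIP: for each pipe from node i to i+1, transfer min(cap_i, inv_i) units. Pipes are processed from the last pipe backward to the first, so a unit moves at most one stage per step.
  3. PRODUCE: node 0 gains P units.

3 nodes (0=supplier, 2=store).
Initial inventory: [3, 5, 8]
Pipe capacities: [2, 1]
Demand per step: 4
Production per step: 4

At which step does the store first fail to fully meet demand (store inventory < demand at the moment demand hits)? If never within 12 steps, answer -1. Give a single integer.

Step 1: demand=4,sold=4 ship[1->2]=1 ship[0->1]=2 prod=4 -> [5 6 5]
Step 2: demand=4,sold=4 ship[1->2]=1 ship[0->1]=2 prod=4 -> [7 7 2]
Step 3: demand=4,sold=2 ship[1->2]=1 ship[0->1]=2 prod=4 -> [9 8 1]
Step 4: demand=4,sold=1 ship[1->2]=1 ship[0->1]=2 prod=4 -> [11 9 1]
Step 5: demand=4,sold=1 ship[1->2]=1 ship[0->1]=2 prod=4 -> [13 10 1]
Step 6: demand=4,sold=1 ship[1->2]=1 ship[0->1]=2 prod=4 -> [15 11 1]
Step 7: demand=4,sold=1 ship[1->2]=1 ship[0->1]=2 prod=4 -> [17 12 1]
Step 8: demand=4,sold=1 ship[1->2]=1 ship[0->1]=2 prod=4 -> [19 13 1]
Step 9: demand=4,sold=1 ship[1->2]=1 ship[0->1]=2 prod=4 -> [21 14 1]
Step 10: demand=4,sold=1 ship[1->2]=1 ship[0->1]=2 prod=4 -> [23 15 1]
Step 11: demand=4,sold=1 ship[1->2]=1 ship[0->1]=2 prod=4 -> [25 16 1]
Step 12: demand=4,sold=1 ship[1->2]=1 ship[0->1]=2 prod=4 -> [27 17 1]
First stockout at step 3

3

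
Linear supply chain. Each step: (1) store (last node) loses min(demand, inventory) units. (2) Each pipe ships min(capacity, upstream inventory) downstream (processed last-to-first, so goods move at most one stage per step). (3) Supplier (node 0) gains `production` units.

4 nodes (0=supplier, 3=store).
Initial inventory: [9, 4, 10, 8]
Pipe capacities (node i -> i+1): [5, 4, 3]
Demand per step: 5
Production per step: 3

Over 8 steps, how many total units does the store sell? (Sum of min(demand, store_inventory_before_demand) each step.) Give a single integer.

Answer: 29

Derivation:
Step 1: sold=5 (running total=5) -> [7 5 11 6]
Step 2: sold=5 (running total=10) -> [5 6 12 4]
Step 3: sold=4 (running total=14) -> [3 7 13 3]
Step 4: sold=3 (running total=17) -> [3 6 14 3]
Step 5: sold=3 (running total=20) -> [3 5 15 3]
Step 6: sold=3 (running total=23) -> [3 4 16 3]
Step 7: sold=3 (running total=26) -> [3 3 17 3]
Step 8: sold=3 (running total=29) -> [3 3 17 3]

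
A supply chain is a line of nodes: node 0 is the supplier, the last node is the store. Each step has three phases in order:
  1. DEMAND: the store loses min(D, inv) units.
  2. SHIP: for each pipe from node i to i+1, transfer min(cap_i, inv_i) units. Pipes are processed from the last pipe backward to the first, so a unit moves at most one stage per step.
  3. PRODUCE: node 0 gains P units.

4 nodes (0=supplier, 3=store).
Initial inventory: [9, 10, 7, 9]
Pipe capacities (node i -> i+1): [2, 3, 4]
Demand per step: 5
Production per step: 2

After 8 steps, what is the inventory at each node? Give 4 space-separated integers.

Step 1: demand=5,sold=5 ship[2->3]=4 ship[1->2]=3 ship[0->1]=2 prod=2 -> inv=[9 9 6 8]
Step 2: demand=5,sold=5 ship[2->3]=4 ship[1->2]=3 ship[0->1]=2 prod=2 -> inv=[9 8 5 7]
Step 3: demand=5,sold=5 ship[2->3]=4 ship[1->2]=3 ship[0->1]=2 prod=2 -> inv=[9 7 4 6]
Step 4: demand=5,sold=5 ship[2->3]=4 ship[1->2]=3 ship[0->1]=2 prod=2 -> inv=[9 6 3 5]
Step 5: demand=5,sold=5 ship[2->3]=3 ship[1->2]=3 ship[0->1]=2 prod=2 -> inv=[9 5 3 3]
Step 6: demand=5,sold=3 ship[2->3]=3 ship[1->2]=3 ship[0->1]=2 prod=2 -> inv=[9 4 3 3]
Step 7: demand=5,sold=3 ship[2->3]=3 ship[1->2]=3 ship[0->1]=2 prod=2 -> inv=[9 3 3 3]
Step 8: demand=5,sold=3 ship[2->3]=3 ship[1->2]=3 ship[0->1]=2 prod=2 -> inv=[9 2 3 3]

9 2 3 3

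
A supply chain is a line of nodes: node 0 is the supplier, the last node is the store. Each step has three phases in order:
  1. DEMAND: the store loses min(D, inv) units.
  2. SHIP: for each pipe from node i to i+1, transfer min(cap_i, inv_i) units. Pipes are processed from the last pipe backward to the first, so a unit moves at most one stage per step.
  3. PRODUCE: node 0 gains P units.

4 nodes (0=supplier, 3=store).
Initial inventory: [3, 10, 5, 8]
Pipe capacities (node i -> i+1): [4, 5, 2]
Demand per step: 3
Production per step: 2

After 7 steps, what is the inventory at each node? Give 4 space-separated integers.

Step 1: demand=3,sold=3 ship[2->3]=2 ship[1->2]=5 ship[0->1]=3 prod=2 -> inv=[2 8 8 7]
Step 2: demand=3,sold=3 ship[2->3]=2 ship[1->2]=5 ship[0->1]=2 prod=2 -> inv=[2 5 11 6]
Step 3: demand=3,sold=3 ship[2->3]=2 ship[1->2]=5 ship[0->1]=2 prod=2 -> inv=[2 2 14 5]
Step 4: demand=3,sold=3 ship[2->3]=2 ship[1->2]=2 ship[0->1]=2 prod=2 -> inv=[2 2 14 4]
Step 5: demand=3,sold=3 ship[2->3]=2 ship[1->2]=2 ship[0->1]=2 prod=2 -> inv=[2 2 14 3]
Step 6: demand=3,sold=3 ship[2->3]=2 ship[1->2]=2 ship[0->1]=2 prod=2 -> inv=[2 2 14 2]
Step 7: demand=3,sold=2 ship[2->3]=2 ship[1->2]=2 ship[0->1]=2 prod=2 -> inv=[2 2 14 2]

2 2 14 2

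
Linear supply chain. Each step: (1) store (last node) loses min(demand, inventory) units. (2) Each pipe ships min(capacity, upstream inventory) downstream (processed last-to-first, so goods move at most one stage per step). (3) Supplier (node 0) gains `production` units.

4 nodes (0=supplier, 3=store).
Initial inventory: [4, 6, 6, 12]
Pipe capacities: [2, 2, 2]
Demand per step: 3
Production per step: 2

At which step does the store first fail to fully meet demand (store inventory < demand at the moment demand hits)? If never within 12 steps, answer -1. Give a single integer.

Step 1: demand=3,sold=3 ship[2->3]=2 ship[1->2]=2 ship[0->1]=2 prod=2 -> [4 6 6 11]
Step 2: demand=3,sold=3 ship[2->3]=2 ship[1->2]=2 ship[0->1]=2 prod=2 -> [4 6 6 10]
Step 3: demand=3,sold=3 ship[2->3]=2 ship[1->2]=2 ship[0->1]=2 prod=2 -> [4 6 6 9]
Step 4: demand=3,sold=3 ship[2->3]=2 ship[1->2]=2 ship[0->1]=2 prod=2 -> [4 6 6 8]
Step 5: demand=3,sold=3 ship[2->3]=2 ship[1->2]=2 ship[0->1]=2 prod=2 -> [4 6 6 7]
Step 6: demand=3,sold=3 ship[2->3]=2 ship[1->2]=2 ship[0->1]=2 prod=2 -> [4 6 6 6]
Step 7: demand=3,sold=3 ship[2->3]=2 ship[1->2]=2 ship[0->1]=2 prod=2 -> [4 6 6 5]
Step 8: demand=3,sold=3 ship[2->3]=2 ship[1->2]=2 ship[0->1]=2 prod=2 -> [4 6 6 4]
Step 9: demand=3,sold=3 ship[2->3]=2 ship[1->2]=2 ship[0->1]=2 prod=2 -> [4 6 6 3]
Step 10: demand=3,sold=3 ship[2->3]=2 ship[1->2]=2 ship[0->1]=2 prod=2 -> [4 6 6 2]
Step 11: demand=3,sold=2 ship[2->3]=2 ship[1->2]=2 ship[0->1]=2 prod=2 -> [4 6 6 2]
Step 12: demand=3,sold=2 ship[2->3]=2 ship[1->2]=2 ship[0->1]=2 prod=2 -> [4 6 6 2]
First stockout at step 11

11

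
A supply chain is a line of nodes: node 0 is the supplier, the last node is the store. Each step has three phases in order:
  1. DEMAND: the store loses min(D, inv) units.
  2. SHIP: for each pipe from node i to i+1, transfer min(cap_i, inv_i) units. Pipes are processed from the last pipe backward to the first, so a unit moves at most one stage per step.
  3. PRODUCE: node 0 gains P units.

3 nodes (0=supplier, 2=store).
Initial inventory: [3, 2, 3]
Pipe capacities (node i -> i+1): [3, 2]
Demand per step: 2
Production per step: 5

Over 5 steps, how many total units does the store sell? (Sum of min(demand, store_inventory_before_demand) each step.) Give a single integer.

Answer: 10

Derivation:
Step 1: sold=2 (running total=2) -> [5 3 3]
Step 2: sold=2 (running total=4) -> [7 4 3]
Step 3: sold=2 (running total=6) -> [9 5 3]
Step 4: sold=2 (running total=8) -> [11 6 3]
Step 5: sold=2 (running total=10) -> [13 7 3]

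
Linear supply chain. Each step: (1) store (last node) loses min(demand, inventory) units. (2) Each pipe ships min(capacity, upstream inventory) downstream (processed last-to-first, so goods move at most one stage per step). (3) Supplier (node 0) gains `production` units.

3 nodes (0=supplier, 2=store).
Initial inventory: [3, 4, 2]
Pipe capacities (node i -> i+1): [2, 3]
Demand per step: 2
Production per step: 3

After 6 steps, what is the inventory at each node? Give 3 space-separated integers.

Step 1: demand=2,sold=2 ship[1->2]=3 ship[0->1]=2 prod=3 -> inv=[4 3 3]
Step 2: demand=2,sold=2 ship[1->2]=3 ship[0->1]=2 prod=3 -> inv=[5 2 4]
Step 3: demand=2,sold=2 ship[1->2]=2 ship[0->1]=2 prod=3 -> inv=[6 2 4]
Step 4: demand=2,sold=2 ship[1->2]=2 ship[0->1]=2 prod=3 -> inv=[7 2 4]
Step 5: demand=2,sold=2 ship[1->2]=2 ship[0->1]=2 prod=3 -> inv=[8 2 4]
Step 6: demand=2,sold=2 ship[1->2]=2 ship[0->1]=2 prod=3 -> inv=[9 2 4]

9 2 4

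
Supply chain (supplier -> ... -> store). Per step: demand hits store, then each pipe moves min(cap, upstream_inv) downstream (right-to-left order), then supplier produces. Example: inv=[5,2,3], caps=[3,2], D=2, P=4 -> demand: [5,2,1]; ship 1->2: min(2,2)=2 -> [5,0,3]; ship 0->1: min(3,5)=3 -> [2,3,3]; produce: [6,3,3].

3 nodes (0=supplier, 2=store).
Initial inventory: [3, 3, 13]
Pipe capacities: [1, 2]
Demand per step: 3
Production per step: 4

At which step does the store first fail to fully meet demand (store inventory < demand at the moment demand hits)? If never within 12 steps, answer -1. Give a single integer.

Step 1: demand=3,sold=3 ship[1->2]=2 ship[0->1]=1 prod=4 -> [6 2 12]
Step 2: demand=3,sold=3 ship[1->2]=2 ship[0->1]=1 prod=4 -> [9 1 11]
Step 3: demand=3,sold=3 ship[1->2]=1 ship[0->1]=1 prod=4 -> [12 1 9]
Step 4: demand=3,sold=3 ship[1->2]=1 ship[0->1]=1 prod=4 -> [15 1 7]
Step 5: demand=3,sold=3 ship[1->2]=1 ship[0->1]=1 prod=4 -> [18 1 5]
Step 6: demand=3,sold=3 ship[1->2]=1 ship[0->1]=1 prod=4 -> [21 1 3]
Step 7: demand=3,sold=3 ship[1->2]=1 ship[0->1]=1 prod=4 -> [24 1 1]
Step 8: demand=3,sold=1 ship[1->2]=1 ship[0->1]=1 prod=4 -> [27 1 1]
Step 9: demand=3,sold=1 ship[1->2]=1 ship[0->1]=1 prod=4 -> [30 1 1]
Step 10: demand=3,sold=1 ship[1->2]=1 ship[0->1]=1 prod=4 -> [33 1 1]
Step 11: demand=3,sold=1 ship[1->2]=1 ship[0->1]=1 prod=4 -> [36 1 1]
Step 12: demand=3,sold=1 ship[1->2]=1 ship[0->1]=1 prod=4 -> [39 1 1]
First stockout at step 8

8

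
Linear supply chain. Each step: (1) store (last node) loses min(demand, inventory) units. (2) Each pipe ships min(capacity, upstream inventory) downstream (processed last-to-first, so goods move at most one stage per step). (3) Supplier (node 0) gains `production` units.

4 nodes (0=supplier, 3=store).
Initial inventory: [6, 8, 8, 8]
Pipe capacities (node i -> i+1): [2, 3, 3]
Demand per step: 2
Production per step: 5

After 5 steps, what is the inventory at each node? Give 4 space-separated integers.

Step 1: demand=2,sold=2 ship[2->3]=3 ship[1->2]=3 ship[0->1]=2 prod=5 -> inv=[9 7 8 9]
Step 2: demand=2,sold=2 ship[2->3]=3 ship[1->2]=3 ship[0->1]=2 prod=5 -> inv=[12 6 8 10]
Step 3: demand=2,sold=2 ship[2->3]=3 ship[1->2]=3 ship[0->1]=2 prod=5 -> inv=[15 5 8 11]
Step 4: demand=2,sold=2 ship[2->3]=3 ship[1->2]=3 ship[0->1]=2 prod=5 -> inv=[18 4 8 12]
Step 5: demand=2,sold=2 ship[2->3]=3 ship[1->2]=3 ship[0->1]=2 prod=5 -> inv=[21 3 8 13]

21 3 8 13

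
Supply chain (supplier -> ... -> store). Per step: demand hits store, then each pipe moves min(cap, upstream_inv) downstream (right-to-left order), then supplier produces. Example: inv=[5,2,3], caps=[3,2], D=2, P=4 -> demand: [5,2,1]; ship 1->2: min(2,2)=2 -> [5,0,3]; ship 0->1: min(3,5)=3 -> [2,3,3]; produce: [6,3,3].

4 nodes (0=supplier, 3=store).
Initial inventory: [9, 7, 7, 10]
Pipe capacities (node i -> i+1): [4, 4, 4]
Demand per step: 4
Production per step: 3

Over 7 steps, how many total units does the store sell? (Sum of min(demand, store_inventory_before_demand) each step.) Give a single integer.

Step 1: sold=4 (running total=4) -> [8 7 7 10]
Step 2: sold=4 (running total=8) -> [7 7 7 10]
Step 3: sold=4 (running total=12) -> [6 7 7 10]
Step 4: sold=4 (running total=16) -> [5 7 7 10]
Step 5: sold=4 (running total=20) -> [4 7 7 10]
Step 6: sold=4 (running total=24) -> [3 7 7 10]
Step 7: sold=4 (running total=28) -> [3 6 7 10]

Answer: 28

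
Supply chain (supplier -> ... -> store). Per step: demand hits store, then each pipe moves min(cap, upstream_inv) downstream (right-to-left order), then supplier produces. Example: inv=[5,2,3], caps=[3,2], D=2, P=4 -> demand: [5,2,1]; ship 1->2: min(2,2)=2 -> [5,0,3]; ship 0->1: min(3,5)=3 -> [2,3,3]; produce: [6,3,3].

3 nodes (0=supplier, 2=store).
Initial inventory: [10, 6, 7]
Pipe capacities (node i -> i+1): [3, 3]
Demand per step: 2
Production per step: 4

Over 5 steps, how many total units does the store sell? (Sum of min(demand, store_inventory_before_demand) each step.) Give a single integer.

Answer: 10

Derivation:
Step 1: sold=2 (running total=2) -> [11 6 8]
Step 2: sold=2 (running total=4) -> [12 6 9]
Step 3: sold=2 (running total=6) -> [13 6 10]
Step 4: sold=2 (running total=8) -> [14 6 11]
Step 5: sold=2 (running total=10) -> [15 6 12]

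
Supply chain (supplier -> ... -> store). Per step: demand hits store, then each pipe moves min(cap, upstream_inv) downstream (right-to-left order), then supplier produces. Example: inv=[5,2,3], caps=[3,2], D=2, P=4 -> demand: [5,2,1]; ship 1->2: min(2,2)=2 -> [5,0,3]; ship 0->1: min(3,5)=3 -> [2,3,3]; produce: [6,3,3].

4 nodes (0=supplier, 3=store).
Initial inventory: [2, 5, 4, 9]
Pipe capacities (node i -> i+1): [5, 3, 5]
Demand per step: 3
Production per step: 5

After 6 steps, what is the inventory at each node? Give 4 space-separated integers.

Step 1: demand=3,sold=3 ship[2->3]=4 ship[1->2]=3 ship[0->1]=2 prod=5 -> inv=[5 4 3 10]
Step 2: demand=3,sold=3 ship[2->3]=3 ship[1->2]=3 ship[0->1]=5 prod=5 -> inv=[5 6 3 10]
Step 3: demand=3,sold=3 ship[2->3]=3 ship[1->2]=3 ship[0->1]=5 prod=5 -> inv=[5 8 3 10]
Step 4: demand=3,sold=3 ship[2->3]=3 ship[1->2]=3 ship[0->1]=5 prod=5 -> inv=[5 10 3 10]
Step 5: demand=3,sold=3 ship[2->3]=3 ship[1->2]=3 ship[0->1]=5 prod=5 -> inv=[5 12 3 10]
Step 6: demand=3,sold=3 ship[2->3]=3 ship[1->2]=3 ship[0->1]=5 prod=5 -> inv=[5 14 3 10]

5 14 3 10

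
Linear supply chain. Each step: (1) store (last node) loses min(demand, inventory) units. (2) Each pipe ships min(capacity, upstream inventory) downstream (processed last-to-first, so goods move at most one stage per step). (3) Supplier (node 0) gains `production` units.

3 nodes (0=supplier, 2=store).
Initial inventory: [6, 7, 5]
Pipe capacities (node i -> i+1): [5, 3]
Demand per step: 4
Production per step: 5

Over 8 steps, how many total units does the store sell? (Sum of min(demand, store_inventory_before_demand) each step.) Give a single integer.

Step 1: sold=4 (running total=4) -> [6 9 4]
Step 2: sold=4 (running total=8) -> [6 11 3]
Step 3: sold=3 (running total=11) -> [6 13 3]
Step 4: sold=3 (running total=14) -> [6 15 3]
Step 5: sold=3 (running total=17) -> [6 17 3]
Step 6: sold=3 (running total=20) -> [6 19 3]
Step 7: sold=3 (running total=23) -> [6 21 3]
Step 8: sold=3 (running total=26) -> [6 23 3]

Answer: 26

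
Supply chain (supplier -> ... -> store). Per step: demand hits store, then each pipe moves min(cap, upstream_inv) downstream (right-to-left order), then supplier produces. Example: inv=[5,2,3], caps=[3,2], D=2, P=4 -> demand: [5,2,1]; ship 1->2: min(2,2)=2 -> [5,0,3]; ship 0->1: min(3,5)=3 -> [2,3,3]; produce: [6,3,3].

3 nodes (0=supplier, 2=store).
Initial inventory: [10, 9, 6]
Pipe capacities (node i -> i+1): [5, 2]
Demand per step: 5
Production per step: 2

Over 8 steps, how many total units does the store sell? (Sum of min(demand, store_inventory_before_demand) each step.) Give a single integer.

Step 1: sold=5 (running total=5) -> [7 12 3]
Step 2: sold=3 (running total=8) -> [4 15 2]
Step 3: sold=2 (running total=10) -> [2 17 2]
Step 4: sold=2 (running total=12) -> [2 17 2]
Step 5: sold=2 (running total=14) -> [2 17 2]
Step 6: sold=2 (running total=16) -> [2 17 2]
Step 7: sold=2 (running total=18) -> [2 17 2]
Step 8: sold=2 (running total=20) -> [2 17 2]

Answer: 20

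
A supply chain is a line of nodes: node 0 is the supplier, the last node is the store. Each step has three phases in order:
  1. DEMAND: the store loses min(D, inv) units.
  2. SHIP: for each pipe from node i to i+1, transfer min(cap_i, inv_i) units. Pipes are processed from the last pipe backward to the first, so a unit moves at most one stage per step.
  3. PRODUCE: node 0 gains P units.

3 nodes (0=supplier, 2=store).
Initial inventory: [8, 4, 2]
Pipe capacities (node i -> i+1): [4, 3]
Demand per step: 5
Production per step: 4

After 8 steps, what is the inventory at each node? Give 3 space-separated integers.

Step 1: demand=5,sold=2 ship[1->2]=3 ship[0->1]=4 prod=4 -> inv=[8 5 3]
Step 2: demand=5,sold=3 ship[1->2]=3 ship[0->1]=4 prod=4 -> inv=[8 6 3]
Step 3: demand=5,sold=3 ship[1->2]=3 ship[0->1]=4 prod=4 -> inv=[8 7 3]
Step 4: demand=5,sold=3 ship[1->2]=3 ship[0->1]=4 prod=4 -> inv=[8 8 3]
Step 5: demand=5,sold=3 ship[1->2]=3 ship[0->1]=4 prod=4 -> inv=[8 9 3]
Step 6: demand=5,sold=3 ship[1->2]=3 ship[0->1]=4 prod=4 -> inv=[8 10 3]
Step 7: demand=5,sold=3 ship[1->2]=3 ship[0->1]=4 prod=4 -> inv=[8 11 3]
Step 8: demand=5,sold=3 ship[1->2]=3 ship[0->1]=4 prod=4 -> inv=[8 12 3]

8 12 3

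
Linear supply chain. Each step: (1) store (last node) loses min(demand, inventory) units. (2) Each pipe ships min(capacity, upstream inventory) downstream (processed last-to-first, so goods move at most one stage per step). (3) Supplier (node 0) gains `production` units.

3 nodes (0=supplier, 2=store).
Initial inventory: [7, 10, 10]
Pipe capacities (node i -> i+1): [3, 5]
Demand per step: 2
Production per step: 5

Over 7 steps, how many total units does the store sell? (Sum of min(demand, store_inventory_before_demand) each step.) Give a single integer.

Step 1: sold=2 (running total=2) -> [9 8 13]
Step 2: sold=2 (running total=4) -> [11 6 16]
Step 3: sold=2 (running total=6) -> [13 4 19]
Step 4: sold=2 (running total=8) -> [15 3 21]
Step 5: sold=2 (running total=10) -> [17 3 22]
Step 6: sold=2 (running total=12) -> [19 3 23]
Step 7: sold=2 (running total=14) -> [21 3 24]

Answer: 14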